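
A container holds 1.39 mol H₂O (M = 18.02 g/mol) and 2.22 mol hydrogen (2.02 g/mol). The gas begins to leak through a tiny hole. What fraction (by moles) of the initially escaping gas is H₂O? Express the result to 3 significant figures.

The effusion rate of species i is ∝ p_i/√M_i ∝ n_i/√M_i.
x_H₂O(eff) = (n_H₂O/√M_H₂O) / (n_H₂O/√M_H₂O + n_H₂/√M_H₂)
= (1.39/√18.02) / (1.39/√18.02 + 2.22/√2.02) = 0.3274/(0.3274 + 1.562) = 0.173.

0.173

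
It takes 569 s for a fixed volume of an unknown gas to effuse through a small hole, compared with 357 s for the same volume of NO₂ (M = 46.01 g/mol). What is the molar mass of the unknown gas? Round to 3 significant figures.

117 g/mol

Using Graham's law: t_X/t_NO₂ = √(M_X/M_NO₂).
569/357 = 1.594 = √(M_X/46.01)
M_X = 46.01 × 1.594² = 46.01 × 2.540 = 117 g/mol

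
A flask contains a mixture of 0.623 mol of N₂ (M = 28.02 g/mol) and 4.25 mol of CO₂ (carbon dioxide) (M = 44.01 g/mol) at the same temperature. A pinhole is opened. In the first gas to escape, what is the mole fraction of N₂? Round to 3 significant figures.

The effusion rate of species i is ∝ p_i/√M_i ∝ n_i/√M_i.
x_N₂(eff) = (n_N₂/√M_N₂) / (n_N₂/√M_N₂ + n_CO₂/√M_CO₂)
= (0.623/√28.02) / (0.623/√28.02 + 4.25/√44.01) = 0.1177/(0.1177 + 0.6406) = 0.155.

0.155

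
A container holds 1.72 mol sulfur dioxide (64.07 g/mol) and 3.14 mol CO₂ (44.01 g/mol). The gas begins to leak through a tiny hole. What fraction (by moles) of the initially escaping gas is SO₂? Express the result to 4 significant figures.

0.3122

The effusion rate of species i is ∝ p_i/√M_i ∝ n_i/√M_i.
x_SO₂(eff) = (n_SO₂/√M_SO₂) / (n_SO₂/√M_SO₂ + n_CO₂/√M_CO₂)
= (1.72/√64.07) / (1.72/√64.07 + 3.14/√44.01) = 0.2149/(0.2149 + 0.4733) = 0.3122.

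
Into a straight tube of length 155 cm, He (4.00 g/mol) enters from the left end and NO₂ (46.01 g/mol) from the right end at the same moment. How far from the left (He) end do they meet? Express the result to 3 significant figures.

In equal time, each gas travels a distance ∝ its rate ∝ 1/√M, so d_He/d_NO₂ = √(M_NO₂/M_He) = √(46.01/4.00) = 3.392.
With d_He + d_NO₂ = 155 cm, d_NO₂ = 155/(1 + 3.392) = 35.30 cm.
d_He = 155 − 35.30 = 120 cm.

120 cm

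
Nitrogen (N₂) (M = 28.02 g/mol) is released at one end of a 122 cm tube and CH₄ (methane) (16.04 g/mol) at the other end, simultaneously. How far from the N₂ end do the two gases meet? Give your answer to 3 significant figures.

52.5 cm

Graham's law gives d_N₂/d_CH₄ = rate_N₂/rate_CH₄ = √(M_CH₄/M_N₂) = √(16.04/28.02) = 0.7566.
With d_N₂ + d_CH₄ = 122 cm, d_CH₄ = 122/(1 + 0.7566) = 69.45 cm.
d_N₂ = 122 − 69.45 = 52.5 cm.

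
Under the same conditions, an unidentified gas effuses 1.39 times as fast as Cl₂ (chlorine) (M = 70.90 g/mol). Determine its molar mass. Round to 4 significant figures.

By Graham's law, rate_X/rate_Cl₂ = √(M_Cl₂/M_X).
1.39 = √(70.90/M_X)
M_X = 70.90 / 1.39² = 70.90 / 1.932 = 36.70 g/mol

36.70 g/mol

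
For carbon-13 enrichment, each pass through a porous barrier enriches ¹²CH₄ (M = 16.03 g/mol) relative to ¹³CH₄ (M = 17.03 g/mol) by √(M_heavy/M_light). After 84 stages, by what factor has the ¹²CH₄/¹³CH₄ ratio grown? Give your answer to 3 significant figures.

12.7

Overall factor = α^84 with α = √(17.03/16.03), i.e. (17.03/16.03)^(84/2).
= 1.06238^42 = 12.7.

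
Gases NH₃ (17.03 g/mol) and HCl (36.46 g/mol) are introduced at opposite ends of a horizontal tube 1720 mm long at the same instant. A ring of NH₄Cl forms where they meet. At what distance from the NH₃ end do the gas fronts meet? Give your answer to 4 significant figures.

1022 mm

Graham's law gives d_NH₃/d_HCl = rate_NH₃/rate_HCl = √(M_HCl/M_NH₃) = √(36.46/17.03) = 1.463.
With d_NH₃ + d_HCl = 1720 mm, d_HCl = 1720/(1 + 1.463) = 698.3 mm.
d_NH₃ = 1720 − 698.3 = 1022 mm.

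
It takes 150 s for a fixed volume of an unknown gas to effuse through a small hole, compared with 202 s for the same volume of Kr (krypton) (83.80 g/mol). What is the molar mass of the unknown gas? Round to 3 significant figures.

From Graham's law, t_X/t_Kr = √(M_X/M_Kr).
150/202 = 0.7426 = √(M_X/83.80)
M_X = 83.80 × 0.7426² = 83.80 × 0.5514 = 46.2 g/mol

46.2 g/mol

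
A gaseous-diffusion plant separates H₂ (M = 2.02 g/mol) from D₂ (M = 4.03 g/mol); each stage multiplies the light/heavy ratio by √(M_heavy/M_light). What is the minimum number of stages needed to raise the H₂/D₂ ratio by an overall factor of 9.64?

With α = √(4.03/2.02) per stage, ln α = ½ ln(1.99505) = 0.3453.
Need α^N ≥ 9.64 ⇒ N ≥ ln(9.64) / ln α = 2.266 / 0.3453 = 6.56.
So at least 7 stages are needed.

7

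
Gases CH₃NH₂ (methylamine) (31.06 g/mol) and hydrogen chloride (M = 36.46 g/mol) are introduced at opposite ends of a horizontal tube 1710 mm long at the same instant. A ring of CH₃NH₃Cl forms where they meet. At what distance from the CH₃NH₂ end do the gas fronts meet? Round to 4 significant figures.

889.2 mm

The fronts meet when d_CH₃NH₂ + d_HCl = L with d_CH₃NH₂/d_HCl = √(M_HCl/M_CH₃NH₂) (Graham's law). Here √(M_HCl/M_CH₃NH₂) = √(36.46/31.06) = 1.083.
With d_CH₃NH₂ + d_HCl = 1710 mm, d_HCl = 1710/(1 + 1.083) = 820.8 mm.
d_CH₃NH₂ = 1710 − 820.8 = 889.2 mm.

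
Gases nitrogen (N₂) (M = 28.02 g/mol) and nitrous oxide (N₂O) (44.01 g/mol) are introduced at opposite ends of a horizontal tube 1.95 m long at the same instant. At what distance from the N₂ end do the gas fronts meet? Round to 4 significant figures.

1.085 m

In equal time, each gas travels a distance ∝ its rate ∝ 1/√M, so d_N₂/d_N₂O = √(M_N₂O/M_N₂) = √(44.01/28.02) = 1.253.
With d_N₂ + d_N₂O = 1.95 m, d_N₂O = 1.95/(1 + 1.253) = 0.8654 m.
d_N₂ = 1.95 − 0.8654 = 1.085 m.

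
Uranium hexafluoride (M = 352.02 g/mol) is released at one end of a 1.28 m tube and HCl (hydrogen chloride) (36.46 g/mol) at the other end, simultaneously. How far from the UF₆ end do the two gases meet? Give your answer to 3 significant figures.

Distances travelled in equal time are proportional to diffusion rates, so d_UF₆/d_HCl = √(M_HCl/M_UF₆) = √(36.46/352.02) = 0.3218.
With d_UF₆ + d_HCl = 1.28 m, d_HCl = 1.28/(1 + 0.3218) = 0.9684 m.
d_UF₆ = 1.28 − 0.9684 = 0.312 m.

0.312 m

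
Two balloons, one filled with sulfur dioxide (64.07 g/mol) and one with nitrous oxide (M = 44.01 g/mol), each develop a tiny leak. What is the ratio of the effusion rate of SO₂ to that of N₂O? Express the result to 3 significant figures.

0.829

Graham's law gives rate_SO₂/rate_N₂O = √(M_N₂O/M_SO₂) = √(44.01/64.07) = √0.6869 = 0.829.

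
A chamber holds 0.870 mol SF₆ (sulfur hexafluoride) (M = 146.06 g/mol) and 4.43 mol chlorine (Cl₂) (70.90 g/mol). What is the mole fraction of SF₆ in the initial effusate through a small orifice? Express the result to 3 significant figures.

Effusion rate of each component ∝ n_i/√M_i (partial pressure × 1/√M).
Mole fraction of SF₆ in the effusate = (n_SF₆/√M_SF₆) / (n_SF₆/√M_SF₆ + n_Cl₂/√M_Cl₂)
= (0.870/√146.06) / (0.870/√146.06 + 4.43/√70.90) = 0.07199/(0.07199 + 0.5261) = 0.120.

0.120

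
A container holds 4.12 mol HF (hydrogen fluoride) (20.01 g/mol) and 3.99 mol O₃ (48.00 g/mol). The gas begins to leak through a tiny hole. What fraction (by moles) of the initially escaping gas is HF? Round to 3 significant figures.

Effusion rate of each component ∝ n_i/√M_i (partial pressure × 1/√M).
So x_HF in the escaping gas = (n_HF/√M_HF) / Σ(n_i/√M_i)
= (4.12/√20.01) / (4.12/√20.01 + 3.99/√48.00) = 0.9210/(0.9210 + 0.5759) = 0.615.

0.615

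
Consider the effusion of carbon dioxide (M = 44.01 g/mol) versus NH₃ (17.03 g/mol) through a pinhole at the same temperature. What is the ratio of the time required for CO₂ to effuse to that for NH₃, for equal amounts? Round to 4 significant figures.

Graham's law gives t_CO₂/t_NH₃ = √(M_CO₂/M_NH₃) = √(44.01/17.03) = √2.584 = 1.608.

1.608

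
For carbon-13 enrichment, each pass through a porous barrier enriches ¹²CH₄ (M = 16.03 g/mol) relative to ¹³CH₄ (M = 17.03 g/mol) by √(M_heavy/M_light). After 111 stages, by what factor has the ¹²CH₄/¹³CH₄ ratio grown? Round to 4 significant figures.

28.75

After 111 stages the ratio has grown by (√(17.03/16.03))^111 = (17.03/16.03)^(111/2).
= 1.06238^(111/2) = 28.75.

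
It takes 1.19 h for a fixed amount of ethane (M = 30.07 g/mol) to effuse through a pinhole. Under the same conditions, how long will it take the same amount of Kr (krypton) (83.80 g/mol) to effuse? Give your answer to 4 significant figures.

From Graham's law, t_Kr/t_C₂H₆ = √(M_Kr/M_C₂H₆) = √(83.80/30.07) = √2.787 = 1.669.
So the time for Kr is 1.19 × 1.669 = 1.987 h.

1.987 h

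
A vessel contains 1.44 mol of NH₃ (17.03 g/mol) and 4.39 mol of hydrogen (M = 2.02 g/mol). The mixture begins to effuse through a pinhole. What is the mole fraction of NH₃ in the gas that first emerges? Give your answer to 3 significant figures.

0.102

Each component's effusion rate ∝ (its partial pressure)·(1/√M) ∝ n_i/√M_i.
x_NH₃(eff) = (n_NH₃/√M_NH₃) / (n_NH₃/√M_NH₃ + n_H₂/√M_H₂)
= (1.44/√17.03) / (1.44/√17.03 + 4.39/√2.02) = 0.3489/(0.3489 + 3.089) = 0.102.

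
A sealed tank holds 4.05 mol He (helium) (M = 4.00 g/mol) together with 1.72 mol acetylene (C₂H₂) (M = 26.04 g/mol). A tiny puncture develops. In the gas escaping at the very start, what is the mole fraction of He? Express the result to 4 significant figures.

The effusion rate of species i is ∝ p_i/√M_i ∝ n_i/√M_i.
x_He(eff) = (n_He/√M_He) / (n_He/√M_He + n_C₂H₂/√M_C₂H₂)
= (4.05/√4.00) / (4.05/√4.00 + 1.72/√26.04) = 2.025/(2.025 + 0.3371) = 0.8573.

0.8573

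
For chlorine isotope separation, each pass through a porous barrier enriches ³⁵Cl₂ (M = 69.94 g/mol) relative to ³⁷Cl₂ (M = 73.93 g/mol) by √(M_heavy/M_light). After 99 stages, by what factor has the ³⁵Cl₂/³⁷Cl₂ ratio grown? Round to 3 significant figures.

Overall factor = α^99 with α = √(73.93/69.94), i.e. (73.93/69.94)^(99/2).
= 1.05705^(99/2) = 15.6.

15.6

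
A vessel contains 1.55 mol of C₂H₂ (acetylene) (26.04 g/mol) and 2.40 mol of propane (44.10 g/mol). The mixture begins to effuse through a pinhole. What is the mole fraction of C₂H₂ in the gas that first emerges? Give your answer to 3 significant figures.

0.457

The effusion rate of species i is ∝ p_i/√M_i ∝ n_i/√M_i.
Mole fraction of C₂H₂ in the effusate = (n_C₂H₂/√M_C₂H₂) / (n_C₂H₂/√M_C₂H₂ + n_C₃H₈/√M_C₃H₈)
= (1.55/√26.04) / (1.55/√26.04 + 2.40/√44.10) = 0.3037/(0.3037 + 0.3614) = 0.457.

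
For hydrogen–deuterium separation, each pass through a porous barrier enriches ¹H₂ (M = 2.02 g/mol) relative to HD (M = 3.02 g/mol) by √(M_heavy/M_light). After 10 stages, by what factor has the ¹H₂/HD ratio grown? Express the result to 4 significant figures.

7.469

Overall factor = α^10 with α = √(3.02/2.02), i.e. (3.02/2.02)^(10/2).
= 1.49505^5 = 7.469.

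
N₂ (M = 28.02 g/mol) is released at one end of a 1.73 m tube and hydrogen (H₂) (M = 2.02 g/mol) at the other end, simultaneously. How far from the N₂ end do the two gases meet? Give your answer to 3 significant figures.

Graham's law gives d_N₂/d_H₂ = rate_N₂/rate_H₂ = √(M_H₂/M_N₂) = √(2.02/28.02) = 0.2685.
With d_N₂ + d_H₂ = 1.73 m, d_H₂ = 1.73/(1 + 0.2685) = 1.364 m.
d_N₂ = 1.73 − 1.364 = 0.366 m.

0.366 m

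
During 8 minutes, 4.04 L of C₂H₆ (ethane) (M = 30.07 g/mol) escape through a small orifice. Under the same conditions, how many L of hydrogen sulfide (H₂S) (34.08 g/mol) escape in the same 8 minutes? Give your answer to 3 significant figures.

3.79 L

Graham's law gives rate_H₂S/rate_C₂H₆ = √(M_C₂H₆/M_H₂S) = √(30.07/34.08) = √0.8823 = 0.9393.
So the volume for H₂S is 4.04 × 0.9393 = 3.79 L.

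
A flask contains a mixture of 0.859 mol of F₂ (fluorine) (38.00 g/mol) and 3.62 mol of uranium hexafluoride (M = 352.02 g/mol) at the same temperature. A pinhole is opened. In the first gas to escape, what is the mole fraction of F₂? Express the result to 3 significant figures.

0.419

The effusion rate of species i is ∝ p_i/√M_i ∝ n_i/√M_i.
Mole fraction of F₂ in the effusate = (n_F₂/√M_F₂) / (n_F₂/√M_F₂ + n_UF₆/√M_UF₆)
= (0.859/√38.00) / (0.859/√38.00 + 3.62/√352.02) = 0.1393/(0.1393 + 0.1929) = 0.419.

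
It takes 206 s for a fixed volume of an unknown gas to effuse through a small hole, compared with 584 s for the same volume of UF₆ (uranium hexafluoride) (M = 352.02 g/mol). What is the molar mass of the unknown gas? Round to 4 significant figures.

43.80 g/mol

Graham's law gives t_X/t_UF₆ = √(M_X/M_UF₆).
206/584 = 0.3527 = √(M_X/352.02)
M_X = 352.02 × 0.3527² = 352.02 × 0.1244 = 43.80 g/mol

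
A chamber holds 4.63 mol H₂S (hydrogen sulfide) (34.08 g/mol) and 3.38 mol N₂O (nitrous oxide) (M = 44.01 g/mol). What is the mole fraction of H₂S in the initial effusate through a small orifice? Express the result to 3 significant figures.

Effusion rate of each component ∝ n_i/√M_i (partial pressure × 1/√M).
x_H₂S(eff) = (n_H₂S/√M_H₂S) / (n_H₂S/√M_H₂S + n_N₂O/√M_N₂O)
= (4.63/√34.08) / (4.63/√34.08 + 3.38/√44.01) = 0.7931/(0.7931 + 0.5095) = 0.609.

0.609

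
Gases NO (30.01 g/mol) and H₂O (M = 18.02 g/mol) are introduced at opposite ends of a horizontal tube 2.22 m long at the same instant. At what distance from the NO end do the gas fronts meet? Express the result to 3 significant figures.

0.969 m

Distances travelled in equal time are proportional to diffusion rates, so d_NO/d_H₂O = √(M_H₂O/M_NO) = √(18.02/30.01) = 0.7749.
With d_NO + d_H₂O = 2.22 m, d_H₂O = 2.22/(1 + 0.7749) = 1.251 m.
d_NO = 2.22 − 1.251 = 0.969 m.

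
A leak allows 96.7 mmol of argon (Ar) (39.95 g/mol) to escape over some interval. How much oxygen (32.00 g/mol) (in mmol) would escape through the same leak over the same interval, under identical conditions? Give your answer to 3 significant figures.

108 mmol

Since effusion rate ∝ 1/√M, rate_O₂/rate_Ar = √(M_Ar/M_O₂) = √(39.95/32.00) = √1.248 = 1.117.
So the amount for O₂ is 96.7 × 1.117 = 108 mmol.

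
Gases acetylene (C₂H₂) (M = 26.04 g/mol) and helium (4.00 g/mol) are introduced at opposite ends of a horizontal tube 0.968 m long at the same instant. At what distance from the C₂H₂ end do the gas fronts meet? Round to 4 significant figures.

The fronts meet when d_C₂H₂ + d_He = L with d_C₂H₂/d_He = √(M_He/M_C₂H₂) (Graham's law). Here √(M_He/M_C₂H₂) = √(4.00/26.04) = 0.3919.
With d_C₂H₂ + d_He = 0.968 m, d_He = 0.968/(1 + 0.3919) = 0.6954 m.
d_C₂H₂ = 0.968 − 0.6954 = 0.2726 m.

0.2726 m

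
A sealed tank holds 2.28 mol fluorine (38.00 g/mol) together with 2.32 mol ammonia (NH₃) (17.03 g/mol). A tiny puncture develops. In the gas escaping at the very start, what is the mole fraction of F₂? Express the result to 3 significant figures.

The effusion rate of species i is ∝ p_i/√M_i ∝ n_i/√M_i.
Mole fraction of F₂ in the effusate = (n_F₂/√M_F₂) / (n_F₂/√M_F₂ + n_NH₃/√M_NH₃)
= (2.28/√38.00) / (2.28/√38.00 + 2.32/√17.03) = 0.3699/(0.3699 + 0.5622) = 0.397.

0.397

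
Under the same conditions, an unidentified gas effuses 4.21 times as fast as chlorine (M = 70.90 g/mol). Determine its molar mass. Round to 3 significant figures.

By Graham's law, rate_X/rate_Cl₂ = √(M_Cl₂/M_X).
4.21 = √(70.90/M_X)
M_X = 70.90 / 4.21² = 70.90 / 17.72 = 4.00 g/mol

4.00 g/mol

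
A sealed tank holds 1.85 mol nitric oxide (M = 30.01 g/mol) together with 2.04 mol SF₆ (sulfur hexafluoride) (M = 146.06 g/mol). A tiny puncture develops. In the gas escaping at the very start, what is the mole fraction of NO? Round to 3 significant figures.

0.667

Each component's effusion rate ∝ (its partial pressure)·(1/√M) ∝ n_i/√M_i.
So x_NO in the escaping gas = (n_NO/√M_NO) / Σ(n_i/√M_i)
= (1.85/√30.01) / (1.85/√30.01 + 2.04/√146.06) = 0.3377/(0.3377 + 0.1688) = 0.667.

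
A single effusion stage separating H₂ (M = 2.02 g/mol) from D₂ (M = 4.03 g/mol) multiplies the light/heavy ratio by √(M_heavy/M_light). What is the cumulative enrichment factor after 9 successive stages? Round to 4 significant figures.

22.38

After 9 stages the ratio has grown by (√(4.03/2.02))^9 = (4.03/2.02)^(9/2).
= 1.99505^(9/2) = 22.38.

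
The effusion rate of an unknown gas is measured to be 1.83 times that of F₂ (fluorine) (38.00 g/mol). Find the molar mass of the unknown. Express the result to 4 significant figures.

11.35 g/mol

Since effusion rate ∝ 1/√M, rate_X/rate_F₂ = √(M_F₂/M_X).
1.83 = √(38.00/M_X)
M_X = 38.00 / 1.83² = 38.00 / 3.349 = 11.35 g/mol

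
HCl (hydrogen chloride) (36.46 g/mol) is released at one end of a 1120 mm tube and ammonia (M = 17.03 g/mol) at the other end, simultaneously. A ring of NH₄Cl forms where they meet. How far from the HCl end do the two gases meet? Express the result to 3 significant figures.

455 mm

Distances travelled in equal time are proportional to diffusion rates, so d_HCl/d_NH₃ = √(M_NH₃/M_HCl) = √(17.03/36.46) = 0.6834.
With d_HCl + d_NH₃ = 1120 mm, d_NH₃ = 1120/(1 + 0.6834) = 665.3 mm.
d_HCl = 1120 − 665.3 = 455 mm.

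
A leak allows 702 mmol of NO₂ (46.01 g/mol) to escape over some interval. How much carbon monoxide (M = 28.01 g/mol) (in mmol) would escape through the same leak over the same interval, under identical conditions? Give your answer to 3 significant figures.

900 mmol

Using Graham's law: rate_CO/rate_NO₂ = √(M_NO₂/M_CO) = √(46.01/28.01) = √1.643 = 1.282.
So the amount for CO is 702 × 1.282 = 900 mmol.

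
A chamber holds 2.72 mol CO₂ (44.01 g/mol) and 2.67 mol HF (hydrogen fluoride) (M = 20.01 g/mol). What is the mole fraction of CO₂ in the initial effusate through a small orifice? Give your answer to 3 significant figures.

Effusion rate of each component ∝ n_i/√M_i (partial pressure × 1/√M).
x_CO₂(eff) = (n_CO₂/√M_CO₂) / (n_CO₂/√M_CO₂ + n_HF/√M_HF)
= (2.72/√44.01) / (2.72/√44.01 + 2.67/√20.01) = 0.4100/(0.4100 + 0.5969) = 0.407.

0.407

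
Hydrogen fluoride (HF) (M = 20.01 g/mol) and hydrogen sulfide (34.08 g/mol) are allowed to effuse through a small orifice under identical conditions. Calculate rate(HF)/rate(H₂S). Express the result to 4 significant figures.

1.305

Using Graham's law: rate_HF/rate_H₂S = √(M_H₂S/M_HF) = √(34.08/20.01) = √1.703 = 1.305.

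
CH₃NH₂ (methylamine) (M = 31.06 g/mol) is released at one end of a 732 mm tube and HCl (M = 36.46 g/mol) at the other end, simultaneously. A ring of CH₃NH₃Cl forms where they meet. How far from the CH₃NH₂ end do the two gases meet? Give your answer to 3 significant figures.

Graham's law gives d_CH₃NH₂/d_HCl = rate_CH₃NH₂/rate_HCl = √(M_HCl/M_CH₃NH₂) = √(36.46/31.06) = 1.083.
With d_CH₃NH₂ + d_HCl = 732 mm, d_HCl = 732/(1 + 1.083) = 351.3 mm.
d_CH₃NH₂ = 732 − 351.3 = 381 mm.

381 mm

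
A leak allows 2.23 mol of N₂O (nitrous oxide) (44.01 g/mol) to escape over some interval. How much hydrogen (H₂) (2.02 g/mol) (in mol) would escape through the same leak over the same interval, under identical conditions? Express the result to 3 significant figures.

By Graham's law, rate_H₂/rate_N₂O = √(M_N₂O/M_H₂) = √(44.01/2.02) = √21.79 = 4.668.
So the amount for H₂ is 2.23 × 4.668 = 10.4 mol.

10.4 mol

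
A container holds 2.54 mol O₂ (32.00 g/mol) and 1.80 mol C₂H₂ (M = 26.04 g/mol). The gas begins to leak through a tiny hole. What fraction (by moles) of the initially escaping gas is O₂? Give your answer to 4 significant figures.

The effusion rate of species i is ∝ p_i/√M_i ∝ n_i/√M_i.
Mole fraction of O₂ in the effusate = (n_O₂/√M_O₂) / (n_O₂/√M_O₂ + n_C₂H₂/√M_C₂H₂)
= (2.54/√32.00) / (2.54/√32.00 + 1.80/√26.04) = 0.4490/(0.4490 + 0.3527) = 0.5600.

0.5600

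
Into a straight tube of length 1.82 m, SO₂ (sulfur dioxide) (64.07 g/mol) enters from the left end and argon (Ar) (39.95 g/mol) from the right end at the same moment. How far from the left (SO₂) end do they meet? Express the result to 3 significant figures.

Distances travelled in equal time are proportional to diffusion rates, so d_SO₂/d_Ar = √(M_Ar/M_SO₂) = √(39.95/64.07) = 0.7896.
With d_SO₂ + d_Ar = 1.82 m, d_Ar = 1.82/(1 + 0.7896) = 1.017 m.
d_SO₂ = 1.82 − 1.017 = 0.803 m.

0.803 m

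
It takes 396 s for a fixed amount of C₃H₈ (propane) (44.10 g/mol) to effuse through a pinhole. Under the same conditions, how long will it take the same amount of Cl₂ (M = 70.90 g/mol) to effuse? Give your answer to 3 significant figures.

502 s

Using Graham's law: t_Cl₂/t_C₃H₈ = √(M_Cl₂/M_C₃H₈) = √(70.90/44.10) = √1.608 = 1.268.
So the time for Cl₂ is 396 × 1.268 = 502 s.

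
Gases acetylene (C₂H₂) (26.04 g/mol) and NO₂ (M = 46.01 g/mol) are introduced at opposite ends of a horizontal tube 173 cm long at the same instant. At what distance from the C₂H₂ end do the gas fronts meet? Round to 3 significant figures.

98.7 cm

Graham's law gives d_C₂H₂/d_NO₂ = rate_C₂H₂/rate_NO₂ = √(M_NO₂/M_C₂H₂) = √(46.01/26.04) = 1.329.
With d_C₂H₂ + d_NO₂ = 173 cm, d_NO₂ = 173/(1 + 1.329) = 74.27 cm.
d_C₂H₂ = 173 − 74.27 = 98.7 cm.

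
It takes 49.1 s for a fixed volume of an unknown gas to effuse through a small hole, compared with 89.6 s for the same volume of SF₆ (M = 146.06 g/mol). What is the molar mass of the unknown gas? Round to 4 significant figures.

43.86 g/mol

From Graham's law, t_X/t_SF₆ = √(M_X/M_SF₆).
49.1/89.6 = 0.5480 = √(M_X/146.06)
M_X = 146.06 × 0.5480² = 146.06 × 0.3003 = 43.86 g/mol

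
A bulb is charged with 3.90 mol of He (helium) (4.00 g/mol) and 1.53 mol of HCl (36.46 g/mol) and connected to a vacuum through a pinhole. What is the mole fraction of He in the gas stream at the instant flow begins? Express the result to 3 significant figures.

0.885

Each component's effusion rate ∝ (its partial pressure)·(1/√M) ∝ n_i/√M_i.
So x_He in the escaping gas = (n_He/√M_He) / Σ(n_i/√M_i)
= (3.90/√4.00) / (3.90/√4.00 + 1.53/√36.46) = 1.950/(1.950 + 0.2534) = 0.885.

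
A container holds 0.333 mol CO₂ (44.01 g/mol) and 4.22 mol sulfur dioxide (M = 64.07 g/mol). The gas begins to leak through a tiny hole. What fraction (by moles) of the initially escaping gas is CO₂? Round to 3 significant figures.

Effusion rate of each component ∝ n_i/√M_i (partial pressure × 1/√M).
Mole fraction of CO₂ in the effusate = (n_CO₂/√M_CO₂) / (n_CO₂/√M_CO₂ + n_SO₂/√M_SO₂)
= (0.333/√44.01) / (0.333/√44.01 + 4.22/√64.07) = 0.05020/(0.05020 + 0.5272) = 0.0869.

0.0869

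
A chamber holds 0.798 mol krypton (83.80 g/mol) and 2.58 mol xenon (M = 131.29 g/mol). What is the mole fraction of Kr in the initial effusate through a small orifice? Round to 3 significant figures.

Rate_i ∝ x_i/√M_i (Graham's law weighted by mole fraction), so the effusate composition follows n_i/√M_i.
So x_Kr in the escaping gas = (n_Kr/√M_Kr) / Σ(n_i/√M_i)
= (0.798/√83.80) / (0.798/√83.80 + 2.58/√131.29) = 0.08717/(0.08717 + 0.2252) = 0.279.

0.279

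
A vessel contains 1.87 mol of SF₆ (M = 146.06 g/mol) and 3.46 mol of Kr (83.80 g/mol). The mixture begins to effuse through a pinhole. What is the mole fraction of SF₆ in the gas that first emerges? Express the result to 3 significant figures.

Effusion rate of each component ∝ n_i/√M_i (partial pressure × 1/√M).
Mole fraction of SF₆ in the effusate = (n_SF₆/√M_SF₆) / (n_SF₆/√M_SF₆ + n_Kr/√M_Kr)
= (1.87/√146.06) / (1.87/√146.06 + 3.46/√83.80) = 0.1547/(0.1547 + 0.3780) = 0.290.

0.290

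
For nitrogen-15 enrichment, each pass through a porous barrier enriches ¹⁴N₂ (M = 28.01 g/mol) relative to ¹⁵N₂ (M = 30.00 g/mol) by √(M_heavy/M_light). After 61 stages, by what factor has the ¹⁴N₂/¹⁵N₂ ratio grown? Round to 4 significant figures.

8.112

The single-stage factor is √(M_heavy/M_light), so 61 stages give [√(30.00/28.01)]^61 = (30.00/28.01)^(61/2).
= 1.07105^(61/2) = 8.112.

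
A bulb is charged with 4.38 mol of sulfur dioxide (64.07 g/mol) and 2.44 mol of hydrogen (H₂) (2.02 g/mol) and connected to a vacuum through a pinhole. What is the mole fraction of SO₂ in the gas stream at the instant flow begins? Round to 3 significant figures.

Rate_i ∝ x_i/√M_i (Graham's law weighted by mole fraction), so the effusate composition follows n_i/√M_i.
So x_SO₂ in the escaping gas = (n_SO₂/√M_SO₂) / Σ(n_i/√M_i)
= (4.38/√64.07) / (4.38/√64.07 + 2.44/√2.02) = 0.5472/(0.5472 + 1.717) = 0.242.

0.242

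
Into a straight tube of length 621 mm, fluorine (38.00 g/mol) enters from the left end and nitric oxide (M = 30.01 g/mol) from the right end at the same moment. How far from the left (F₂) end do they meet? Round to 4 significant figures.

292.2 mm

Graham's law gives d_F₂/d_NO = rate_F₂/rate_NO = √(M_NO/M_F₂) = √(30.01/38.00) = 0.8887.
With d_F₂ + d_NO = 621 mm, d_NO = 621/(1 + 0.8887) = 328.8 mm.
d_F₂ = 621 − 328.8 = 292.2 mm.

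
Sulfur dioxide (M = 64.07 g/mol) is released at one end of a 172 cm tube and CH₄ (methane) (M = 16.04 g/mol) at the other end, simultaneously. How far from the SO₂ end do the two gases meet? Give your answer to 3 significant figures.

57.4 cm

Distances travelled in equal time are proportional to diffusion rates, so d_SO₂/d_CH₄ = √(M_CH₄/M_SO₂) = √(16.04/64.07) = 0.5004.
With d_SO₂ + d_CH₄ = 172 cm, d_CH₄ = 172/(1 + 0.5004) = 114.6 cm.
d_SO₂ = 172 − 114.6 = 57.4 cm.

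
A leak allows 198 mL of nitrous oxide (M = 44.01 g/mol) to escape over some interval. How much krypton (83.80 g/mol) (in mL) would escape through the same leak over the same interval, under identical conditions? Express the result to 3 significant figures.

143 mL

By Graham's law, rate_Kr/rate_N₂O = √(M_N₂O/M_Kr) = √(44.01/83.80) = √0.5252 = 0.7247.
So the volume for Kr is 198 × 0.7247 = 143 mL.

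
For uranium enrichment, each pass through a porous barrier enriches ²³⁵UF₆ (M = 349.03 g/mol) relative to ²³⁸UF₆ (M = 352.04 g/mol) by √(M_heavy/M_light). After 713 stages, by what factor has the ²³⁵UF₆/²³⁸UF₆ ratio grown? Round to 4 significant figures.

21.35

After 713 stages the ratio has grown by (√(352.04/349.03))^713 = (352.04/349.03)^(713/2).
= 1.00862^(713/2) = 21.35.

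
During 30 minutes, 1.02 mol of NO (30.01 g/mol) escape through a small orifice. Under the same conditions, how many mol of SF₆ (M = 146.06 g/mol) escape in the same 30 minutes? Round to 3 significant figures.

0.462 mol

From Graham's law, rate_SF₆/rate_NO = √(M_NO/M_SF₆) = √(30.01/146.06) = √0.2055 = 0.4533.
So the amount for SF₆ is 1.02 × 0.4533 = 0.462 mol.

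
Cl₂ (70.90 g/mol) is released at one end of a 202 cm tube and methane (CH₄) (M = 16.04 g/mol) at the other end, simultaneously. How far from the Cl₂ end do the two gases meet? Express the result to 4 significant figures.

Graham's law gives d_Cl₂/d_CH₄ = rate_Cl₂/rate_CH₄ = √(M_CH₄/M_Cl₂) = √(16.04/70.90) = 0.4756.
With d_Cl₂ + d_CH₄ = 202 cm, d_CH₄ = 202/(1 + 0.4756) = 136.9 cm.
d_Cl₂ = 202 − 136.9 = 65.11 cm.

65.11 cm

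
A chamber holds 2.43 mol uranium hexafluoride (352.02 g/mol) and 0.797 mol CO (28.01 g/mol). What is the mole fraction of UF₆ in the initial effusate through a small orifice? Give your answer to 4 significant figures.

Each component's effusion rate ∝ (its partial pressure)·(1/√M) ∝ n_i/√M_i.
x_UF₆(eff) = (n_UF₆/√M_UF₆) / (n_UF₆/√M_UF₆ + n_CO/√M_CO)
= (2.43/√352.02) / (2.43/√352.02 + 0.797/√28.01) = 0.1295/(0.1295 + 0.1506) = 0.4624.

0.4624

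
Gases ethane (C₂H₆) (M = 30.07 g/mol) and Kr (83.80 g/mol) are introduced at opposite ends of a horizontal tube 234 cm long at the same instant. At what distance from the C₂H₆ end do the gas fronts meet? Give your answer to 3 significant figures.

146 cm

The fronts meet when d_C₂H₆ + d_Kr = L with d_C₂H₆/d_Kr = √(M_Kr/M_C₂H₆) (Graham's law). Here √(M_Kr/M_C₂H₆) = √(83.80/30.07) = 1.669.
With d_C₂H₆ + d_Kr = 234 cm, d_Kr = 234/(1 + 1.669) = 87.66 cm.
d_C₂H₆ = 234 − 87.66 = 146 cm.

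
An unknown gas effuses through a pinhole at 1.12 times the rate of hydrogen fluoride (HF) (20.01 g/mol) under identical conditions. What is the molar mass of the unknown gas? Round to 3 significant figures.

Using Graham's law: rate_X/rate_HF = √(M_HF/M_X).
1.12 = √(20.01/M_X)
M_X = 20.01 / 1.12² = 20.01 / 1.254 = 16.0 g/mol

16.0 g/mol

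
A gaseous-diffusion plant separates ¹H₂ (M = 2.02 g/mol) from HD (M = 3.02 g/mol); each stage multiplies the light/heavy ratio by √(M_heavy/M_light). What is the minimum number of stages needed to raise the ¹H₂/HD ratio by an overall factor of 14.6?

Single-stage factor α = √(3.02/2.02), so ln α = ½ ln(1.49505) = 0.2011.
Need α^N ≥ 14.6 ⇒ N ≥ ln(14.6) / ln α = 2.681 / 0.2011 = 13.33.
Rounding up, N = 14 stages.

14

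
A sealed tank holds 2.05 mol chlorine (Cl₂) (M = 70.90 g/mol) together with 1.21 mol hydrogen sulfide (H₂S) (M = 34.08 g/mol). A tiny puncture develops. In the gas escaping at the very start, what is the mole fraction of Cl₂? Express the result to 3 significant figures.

0.540

Each component's effusion rate ∝ (its partial pressure)·(1/√M) ∝ n_i/√M_i.
x_Cl₂(eff) = (n_Cl₂/√M_Cl₂) / (n_Cl₂/√M_Cl₂ + n_H₂S/√M_H₂S)
= (2.05/√70.90) / (2.05/√70.90 + 1.21/√34.08) = 0.2435/(0.2435 + 0.2073) = 0.540.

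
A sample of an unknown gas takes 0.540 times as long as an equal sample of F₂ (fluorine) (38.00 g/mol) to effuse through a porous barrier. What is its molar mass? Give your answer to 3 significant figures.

Using Graham's law: t_X/t_F₂ = √(M_X/M_F₂).
0.540 = √(M_X/38.00)
M_X = 38.00 × 0.540² = 38.00 × 0.2916 = 11.1 g/mol

11.1 g/mol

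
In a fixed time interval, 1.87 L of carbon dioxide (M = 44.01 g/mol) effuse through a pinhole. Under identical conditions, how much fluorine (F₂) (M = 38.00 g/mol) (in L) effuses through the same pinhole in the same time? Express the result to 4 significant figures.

Graham's law gives rate_F₂/rate_CO₂ = √(M_CO₂/M_F₂) = √(44.01/38.00) = √1.158 = 1.076.
So the volume for F₂ is 1.87 × 1.076 = 2.012 L.

2.012 L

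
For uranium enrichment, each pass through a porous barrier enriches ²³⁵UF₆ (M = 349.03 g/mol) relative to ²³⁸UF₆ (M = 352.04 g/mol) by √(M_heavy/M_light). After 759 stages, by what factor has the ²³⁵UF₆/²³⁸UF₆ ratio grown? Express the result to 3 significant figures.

26.0

After 759 stages the ratio has grown by (√(352.04/349.03))^759 = (352.04/349.03)^(759/2).
= 1.00862^(759/2) = 26.0.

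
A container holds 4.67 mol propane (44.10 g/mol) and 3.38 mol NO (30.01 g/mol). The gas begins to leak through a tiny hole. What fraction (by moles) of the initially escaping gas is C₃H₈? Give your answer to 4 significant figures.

Effusion rate of each component ∝ n_i/√M_i (partial pressure × 1/√M).
x_C₃H₈(eff) = (n_C₃H₈/√M_C₃H₈) / (n_C₃H₈/√M_C₃H₈ + n_NO/√M_NO)
= (4.67/√44.10) / (4.67/√44.10 + 3.38/√30.01) = 0.7032/(0.7032 + 0.6170) = 0.5327.

0.5327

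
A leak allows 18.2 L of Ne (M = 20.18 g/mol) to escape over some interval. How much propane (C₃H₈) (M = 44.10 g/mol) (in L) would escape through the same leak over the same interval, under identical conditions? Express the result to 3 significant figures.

By Graham's law, rate_C₃H₈/rate_Ne = √(M_Ne/M_C₃H₈) = √(20.18/44.10) = √0.4576 = 0.6765.
So the volume for C₃H₈ is 18.2 × 0.6765 = 12.3 L.

12.3 L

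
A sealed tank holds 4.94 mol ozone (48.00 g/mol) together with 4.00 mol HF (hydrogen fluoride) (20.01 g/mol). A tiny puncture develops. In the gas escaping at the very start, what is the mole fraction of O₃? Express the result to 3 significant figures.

0.444

Each component's effusion rate ∝ (its partial pressure)·(1/√M) ∝ n_i/√M_i.
x_O₃(eff) = (n_O₃/√M_O₃) / (n_O₃/√M_O₃ + n_HF/√M_HF)
= (4.94/√48.00) / (4.94/√48.00 + 4.00/√20.01) = 0.7130/(0.7130 + 0.8942) = 0.444.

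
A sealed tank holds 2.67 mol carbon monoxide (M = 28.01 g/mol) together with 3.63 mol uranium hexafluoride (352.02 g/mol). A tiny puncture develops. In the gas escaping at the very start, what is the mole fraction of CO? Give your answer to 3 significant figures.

Effusion rate of each component ∝ n_i/√M_i (partial pressure × 1/√M).
Mole fraction of CO in the effusate = (n_CO/√M_CO) / (n_CO/√M_CO + n_UF₆/√M_UF₆)
= (2.67/√28.01) / (2.67/√28.01 + 3.63/√352.02) = 0.5045/(0.5045 + 0.1935) = 0.723.

0.723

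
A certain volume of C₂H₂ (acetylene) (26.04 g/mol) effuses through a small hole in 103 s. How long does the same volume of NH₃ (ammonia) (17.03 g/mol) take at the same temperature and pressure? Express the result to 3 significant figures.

Using Graham's law: t_NH₃/t_C₂H₂ = √(M_NH₃/M_C₂H₂) = √(17.03/26.04) = √0.6540 = 0.8087.
So the time for NH₃ is 103 × 0.8087 = 83.3 s.

83.3 s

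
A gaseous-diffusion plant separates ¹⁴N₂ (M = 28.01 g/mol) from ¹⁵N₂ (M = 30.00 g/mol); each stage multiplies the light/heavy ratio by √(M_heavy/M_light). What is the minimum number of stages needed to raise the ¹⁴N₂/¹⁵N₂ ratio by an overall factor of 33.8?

Single-stage factor α = √(30.00/28.01), so ln α = ½ ln(1.07105) = 0.03432.
Need α^N ≥ 33.8 ⇒ N ≥ ln(33.8) / ln α = 3.520 / 0.03432 = 102.58.
Minimum whole number of stages: N = 103.

103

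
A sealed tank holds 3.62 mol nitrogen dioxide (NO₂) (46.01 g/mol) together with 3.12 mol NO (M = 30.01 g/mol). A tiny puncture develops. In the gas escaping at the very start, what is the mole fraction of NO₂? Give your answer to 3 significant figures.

Each component's effusion rate ∝ (its partial pressure)·(1/√M) ∝ n_i/√M_i.
So x_NO₂ in the escaping gas = (n_NO₂/√M_NO₂) / Σ(n_i/√M_i)
= (3.62/√46.01) / (3.62/√46.01 + 3.12/√30.01) = 0.5337/(0.5337 + 0.5695) = 0.484.

0.484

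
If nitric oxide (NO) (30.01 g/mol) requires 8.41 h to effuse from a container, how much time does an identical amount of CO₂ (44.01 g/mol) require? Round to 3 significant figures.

10.2 h

Since effusion rate ∝ 1/√M, t_CO₂/t_NO = √(M_CO₂/M_NO) = √(44.01/30.01) = √1.467 = 1.211.
So the time for CO₂ is 8.41 × 1.211 = 10.2 h.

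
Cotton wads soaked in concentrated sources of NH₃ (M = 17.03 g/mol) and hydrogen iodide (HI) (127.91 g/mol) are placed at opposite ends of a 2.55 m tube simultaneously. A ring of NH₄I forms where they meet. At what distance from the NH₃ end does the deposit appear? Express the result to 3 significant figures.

In equal time, each gas travels a distance ∝ its rate ∝ 1/√M, so d_NH₃/d_HI = √(M_HI/M_NH₃) = √(127.91/17.03) = 2.741.
With d_NH₃ + d_HI = 2.55 m, d_HI = 2.55/(1 + 2.741) = 0.6817 m.
d_NH₃ = 2.55 − 0.6817 = 1.87 m.

1.87 m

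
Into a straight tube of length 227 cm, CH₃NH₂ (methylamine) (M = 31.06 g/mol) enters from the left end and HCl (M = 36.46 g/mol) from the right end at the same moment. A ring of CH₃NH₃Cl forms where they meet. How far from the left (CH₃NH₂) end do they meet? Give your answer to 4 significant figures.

The fronts meet when d_CH₃NH₂ + d_HCl = L with d_CH₃NH₂/d_HCl = √(M_HCl/M_CH₃NH₂) (Graham's law). Here √(M_HCl/M_CH₃NH₂) = √(36.46/31.06) = 1.083.
With d_CH₃NH₂ + d_HCl = 227 cm, d_HCl = 227/(1 + 1.083) = 109.0 cm.
d_CH₃NH₂ = 227 − 109.0 = 118.0 cm.

118.0 cm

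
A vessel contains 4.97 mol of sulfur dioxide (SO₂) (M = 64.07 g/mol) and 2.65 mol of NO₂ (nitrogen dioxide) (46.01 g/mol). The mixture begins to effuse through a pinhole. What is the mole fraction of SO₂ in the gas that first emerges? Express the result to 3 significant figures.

Rate_i ∝ x_i/√M_i (Graham's law weighted by mole fraction), so the effusate composition follows n_i/√M_i.
x_SO₂(eff) = (n_SO₂/√M_SO₂) / (n_SO₂/√M_SO₂ + n_NO₂/√M_NO₂)
= (4.97/√64.07) / (4.97/√64.07 + 2.65/√46.01) = 0.6209/(0.6209 + 0.3907) = 0.614.

0.614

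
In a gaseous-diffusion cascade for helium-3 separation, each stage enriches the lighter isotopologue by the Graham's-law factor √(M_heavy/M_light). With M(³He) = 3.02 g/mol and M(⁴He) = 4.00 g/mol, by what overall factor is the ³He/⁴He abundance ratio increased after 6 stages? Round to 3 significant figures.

Each stage multiplies the ratio by α = √(4.00/3.02), so after 6 stages the overall factor is α^6 = (4.00/3.02)^(6/2).
= 1.32450^3 = 2.32.

2.32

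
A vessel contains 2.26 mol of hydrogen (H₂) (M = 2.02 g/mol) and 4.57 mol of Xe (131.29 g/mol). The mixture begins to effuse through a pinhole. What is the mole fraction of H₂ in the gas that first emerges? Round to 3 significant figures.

Effusion rate of each component ∝ n_i/√M_i (partial pressure × 1/√M).
So x_H₂ in the escaping gas = (n_H₂/√M_H₂) / Σ(n_i/√M_i)
= (2.26/√2.02) / (2.26/√2.02 + 4.57/√131.29) = 1.590/(1.590 + 0.3988) = 0.799.

0.799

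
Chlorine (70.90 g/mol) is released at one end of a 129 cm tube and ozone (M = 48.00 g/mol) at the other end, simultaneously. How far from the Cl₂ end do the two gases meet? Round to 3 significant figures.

Graham's law gives d_Cl₂/d_O₃ = rate_Cl₂/rate_O₃ = √(M_O₃/M_Cl₂) = √(48.00/70.90) = 0.8228.
With d_Cl₂ + d_O₃ = 129 cm, d_O₃ = 129/(1 + 0.8228) = 70.77 cm.
d_Cl₂ = 129 − 70.77 = 58.2 cm.

58.2 cm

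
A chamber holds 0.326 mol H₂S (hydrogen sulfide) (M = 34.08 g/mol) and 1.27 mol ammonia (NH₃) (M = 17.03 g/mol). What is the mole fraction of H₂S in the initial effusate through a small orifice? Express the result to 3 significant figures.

Each component's effusion rate ∝ (its partial pressure)·(1/√M) ∝ n_i/√M_i.
x_H₂S(eff) = (n_H₂S/√M_H₂S) / (n_H₂S/√M_H₂S + n_NH₃/√M_NH₃)
= (0.326/√34.08) / (0.326/√34.08 + 1.27/√17.03) = 0.05584/(0.05584 + 0.3077) = 0.154.

0.154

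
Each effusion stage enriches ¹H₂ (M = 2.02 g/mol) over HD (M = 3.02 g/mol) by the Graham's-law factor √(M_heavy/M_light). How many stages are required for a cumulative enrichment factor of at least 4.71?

8

With α = √(3.02/2.02) per stage, ln α = ½ ln(1.49505) = 0.2011.
Need α^N ≥ 4.71 ⇒ N ≥ ln(4.71) / ln α = 1.550 / 0.2011 = 7.71.
Minimum whole number of stages: N = 8.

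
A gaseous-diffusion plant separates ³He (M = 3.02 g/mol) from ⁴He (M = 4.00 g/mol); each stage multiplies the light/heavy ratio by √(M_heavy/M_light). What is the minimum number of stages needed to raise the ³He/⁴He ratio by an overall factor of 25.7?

24

Single-stage factor α = √(4.00/3.02), so ln α = ½ ln(1.32450) = 0.1405.
Need α^N ≥ 25.7 ⇒ N ≥ ln(25.7) / ln α = 3.246 / 0.1405 = 23.10.
So at least 24 stages are needed.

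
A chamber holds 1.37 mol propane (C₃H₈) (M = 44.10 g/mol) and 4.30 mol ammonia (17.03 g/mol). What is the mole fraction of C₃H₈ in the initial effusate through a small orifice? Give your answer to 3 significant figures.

Each component's effusion rate ∝ (its partial pressure)·(1/√M) ∝ n_i/√M_i.
x_C₃H₈(eff) = (n_C₃H₈/√M_C₃H₈) / (n_C₃H₈/√M_C₃H₈ + n_NH₃/√M_NH₃)
= (1.37/√44.10) / (1.37/√44.10 + 4.30/√17.03) = 0.2063/(0.2063 + 1.042) = 0.165.

0.165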